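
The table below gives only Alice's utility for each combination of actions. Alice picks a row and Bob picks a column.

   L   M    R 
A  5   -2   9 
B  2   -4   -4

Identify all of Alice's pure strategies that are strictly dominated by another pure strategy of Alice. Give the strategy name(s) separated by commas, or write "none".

A: no other strategy beats it everywhere (B at L (5>2)).
B is strictly dominated by A (L: 5>2, M: -2>-4, R: 9>-4).

B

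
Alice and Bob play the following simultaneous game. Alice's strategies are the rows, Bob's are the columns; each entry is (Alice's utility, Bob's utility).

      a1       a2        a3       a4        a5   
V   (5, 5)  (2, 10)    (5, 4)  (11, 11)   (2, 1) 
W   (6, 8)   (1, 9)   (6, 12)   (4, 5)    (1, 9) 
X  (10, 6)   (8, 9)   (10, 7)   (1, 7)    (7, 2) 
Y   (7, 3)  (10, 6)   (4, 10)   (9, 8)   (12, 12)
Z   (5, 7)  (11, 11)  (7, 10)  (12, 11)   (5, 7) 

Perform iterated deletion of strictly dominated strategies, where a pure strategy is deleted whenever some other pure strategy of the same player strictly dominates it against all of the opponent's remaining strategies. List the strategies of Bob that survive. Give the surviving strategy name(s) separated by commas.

a2, a3, a4, a5

Column a1 is eliminated: a2 beats it against every remaining row (V: 10>5, W: 9>8, X: 9>6, Y: 6>3, Z: 11>7).
For Alice, Z strictly dominates V on the remaining columns (a2: 11>2, a3: 7>5, a4: 12>11, a5: 5>2); eliminate V.
Alice's strategy W is strictly dominated by Z (a2: 11>1, a3: 7>6, a4: 12>4, a5: 5>1) and is removed.
Among the remaining strategies, none is strictly dominated by another pure strategy of the same player, so the elimination stops.
Surviving strategies — Alice: {X, Y, Z}; Bob: {a2, a3, a4, a5}.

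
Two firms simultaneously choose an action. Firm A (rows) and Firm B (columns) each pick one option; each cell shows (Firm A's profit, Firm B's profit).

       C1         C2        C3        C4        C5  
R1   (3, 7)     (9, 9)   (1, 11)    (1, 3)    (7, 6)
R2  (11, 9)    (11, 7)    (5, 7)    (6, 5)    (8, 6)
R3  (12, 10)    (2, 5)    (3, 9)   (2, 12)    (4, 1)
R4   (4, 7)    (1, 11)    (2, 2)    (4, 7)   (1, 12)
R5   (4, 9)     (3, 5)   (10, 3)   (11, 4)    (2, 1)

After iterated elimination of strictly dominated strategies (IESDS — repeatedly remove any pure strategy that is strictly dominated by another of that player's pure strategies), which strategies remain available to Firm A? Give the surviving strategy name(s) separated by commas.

R2, R3, R5

Row R1 is eliminated: R2 beats it against every remaining column (C1: 11>3, C2: 11>9, C3: 5>1, C4: 6>1, C5: 8>7).
Firm A's strategy R4 is strictly dominated by R2 (C1: 11>4, C2: 11>1, C3: 5>2, C4: 6>4, C5: 8>1) and is removed.
Firm B's strategy C2 is strictly dominated by C1 (R2: 9>7, R3: 10>5, R5: 9>5) and is removed.
For Firm B, C1 strictly dominates C3 on the remaining rows (R2: 9>7, R3: 10>9, R5: 9>3); eliminate C3.
For Firm B, C1 strictly dominates C5 on the remaining rows (R2: 9>6, R3: 10>1, R5: 9>1); eliminate C5.
Among the remaining strategies, none is strictly dominated by another pure strategy of the same player, so the elimination stops.
Surviving strategies — Firm A: {R2, R3, R5}; Firm B: {C1, C4}.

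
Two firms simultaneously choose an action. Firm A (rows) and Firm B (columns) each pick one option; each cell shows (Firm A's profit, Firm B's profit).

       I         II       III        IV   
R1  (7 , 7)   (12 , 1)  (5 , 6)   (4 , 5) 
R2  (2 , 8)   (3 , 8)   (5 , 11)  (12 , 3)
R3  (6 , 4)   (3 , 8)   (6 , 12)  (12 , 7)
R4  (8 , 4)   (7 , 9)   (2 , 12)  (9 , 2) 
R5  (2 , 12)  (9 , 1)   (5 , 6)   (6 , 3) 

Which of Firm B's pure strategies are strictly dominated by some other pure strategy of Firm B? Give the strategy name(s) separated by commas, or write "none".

II, IV

I is not dominated — it holds its own against II at R1 (7>1); III at R1 (7>6); IV at R1 (7>5).
II: dominated, since III does at least as well everywhere (R1: 6>1, R2: 11>8, R3: 12>8, R4: 12>9, R5: 6>1).
III is not dominated — it holds its own against I at R2 (11>8); II at R1 (6>1); IV at R1 (6>5).
IV: dominated, since III does at least as well everywhere (R1: 6>5, R2: 11>3, R3: 12>7, R4: 12>2, R5: 6>3).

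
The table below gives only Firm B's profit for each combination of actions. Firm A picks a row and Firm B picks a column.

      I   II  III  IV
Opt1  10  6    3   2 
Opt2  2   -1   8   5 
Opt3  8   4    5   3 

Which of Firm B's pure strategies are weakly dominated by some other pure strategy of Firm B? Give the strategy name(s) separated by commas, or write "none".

Nothing dominates I: II at Opt1 (10>6); III at Opt1 (10>3); IV at Opt1 (10>2).
I weakly dominates II — Opt1: 10>6, Opt2: 2>-1, Opt3: 8>4.
III is not dominated — it holds its own against I at Opt2 (8>2); II at Opt2 (8>-1); IV at Opt1 (3>2).
III weakly dominates IV — Opt1: 3>2, Opt2: 8>5, Opt3: 5>3.

II, IV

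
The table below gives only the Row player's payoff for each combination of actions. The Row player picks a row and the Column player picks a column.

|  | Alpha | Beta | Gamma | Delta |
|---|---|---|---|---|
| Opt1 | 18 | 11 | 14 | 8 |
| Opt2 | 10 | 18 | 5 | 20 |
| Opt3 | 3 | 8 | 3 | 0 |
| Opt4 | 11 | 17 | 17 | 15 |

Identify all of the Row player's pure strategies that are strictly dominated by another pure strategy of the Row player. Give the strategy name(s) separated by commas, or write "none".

Opt3

Opt1 is not dominated — it holds its own against Opt2 at Alpha (18>10); Opt3 at Alpha (18>3); Opt4 at Alpha (18>11).
Opt2 is not dominated — it holds its own against Opt1 at Beta (18>11); Opt3 at Alpha (10>3); Opt4 at Beta (18>17).
Opt3: dominated, since Opt1 does at least as well everywhere (Alpha: 18>3, Beta: 11>8, Gamma: 14>3, Delta: 8>0).
Opt4 is not dominated — it holds its own against Opt1 at Beta (17>11); Opt2 at Alpha (11>10); Opt3 at Alpha (11>3).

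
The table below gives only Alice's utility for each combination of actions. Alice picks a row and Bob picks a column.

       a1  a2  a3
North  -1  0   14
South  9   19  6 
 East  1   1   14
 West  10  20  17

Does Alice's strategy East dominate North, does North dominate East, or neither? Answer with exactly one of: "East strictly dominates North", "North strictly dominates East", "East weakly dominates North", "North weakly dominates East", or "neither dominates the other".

Compare East to North across each choice by Bob: a1: 1>-1, a2: 1>0, a3: 14=14.
East is at least as good everywhere and strictly better somewhere (tied only at a3), so East weakly but not strictly dominates North.

East weakly dominates North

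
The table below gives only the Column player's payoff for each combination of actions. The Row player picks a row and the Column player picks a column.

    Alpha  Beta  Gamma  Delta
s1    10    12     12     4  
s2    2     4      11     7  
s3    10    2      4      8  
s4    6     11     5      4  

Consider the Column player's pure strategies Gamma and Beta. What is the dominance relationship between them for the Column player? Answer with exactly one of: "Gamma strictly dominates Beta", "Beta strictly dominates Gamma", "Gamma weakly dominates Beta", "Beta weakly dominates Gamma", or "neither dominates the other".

Compare Gamma to Beta across each opponent action: s1: 12=12, s2: 11>4, s3: 4>2, s4: 5<11.
Gamma does better at s2, s3 but worse at s4; neither strategy dominates the other.

neither dominates the other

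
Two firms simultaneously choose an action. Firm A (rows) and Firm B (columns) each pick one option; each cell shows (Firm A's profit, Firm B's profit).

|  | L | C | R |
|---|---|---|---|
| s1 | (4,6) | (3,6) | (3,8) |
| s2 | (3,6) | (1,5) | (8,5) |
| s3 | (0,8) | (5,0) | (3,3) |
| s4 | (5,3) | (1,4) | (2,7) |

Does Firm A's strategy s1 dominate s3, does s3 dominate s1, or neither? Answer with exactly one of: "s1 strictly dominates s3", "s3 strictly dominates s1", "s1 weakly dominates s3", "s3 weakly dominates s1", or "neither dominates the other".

s1's payoffs vs s3's, by Firm B's action — L: 4>0, C: 3<5, R: 3=3.
s1 does better at L but worse at C; neither strategy dominates the other.

neither dominates the other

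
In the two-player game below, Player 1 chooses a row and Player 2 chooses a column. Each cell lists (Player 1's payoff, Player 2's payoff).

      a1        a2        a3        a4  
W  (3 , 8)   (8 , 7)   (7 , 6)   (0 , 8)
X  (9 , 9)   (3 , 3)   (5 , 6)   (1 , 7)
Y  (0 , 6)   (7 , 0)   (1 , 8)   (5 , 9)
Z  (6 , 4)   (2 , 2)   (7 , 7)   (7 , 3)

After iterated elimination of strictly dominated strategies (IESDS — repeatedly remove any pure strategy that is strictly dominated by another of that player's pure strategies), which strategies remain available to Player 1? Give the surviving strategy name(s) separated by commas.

W, X, Z

Player 2's strategy a2 is strictly dominated by a1 (W: 8>7, X: 9>3, Y: 6>0, Z: 4>2) and is removed.
Row Y is eliminated: Z beats it against every remaining column (a1: 6>0, a3: 7>1, a4: 7>5).
Among the remaining strategies, none is strictly dominated by another pure strategy of the same player, so the elimination stops.
Surviving strategies — Player 1: {W, X, Z}; Player 2: {a1, a3, a4}.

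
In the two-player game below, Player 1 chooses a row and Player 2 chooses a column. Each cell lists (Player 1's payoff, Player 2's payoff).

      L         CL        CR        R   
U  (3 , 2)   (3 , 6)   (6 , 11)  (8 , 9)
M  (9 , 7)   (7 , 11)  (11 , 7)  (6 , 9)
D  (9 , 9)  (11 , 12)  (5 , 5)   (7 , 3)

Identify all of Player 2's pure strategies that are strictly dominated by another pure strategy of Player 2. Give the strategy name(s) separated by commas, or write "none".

L

L: dominated, since CL does at least as well everywhere (U: 6>2, M: 11>7, D: 12>9).
Nothing dominates CL: L at U (6>2); CR at M (11>7); R at M (11>9).
CR: no other strategy beats it everywhere (L at U (11>2); CL at U (11>6); R at U (11>9)).
R is not dominated — it holds its own against L at U (9>2); CL at U (9>6); CR at M (9>7).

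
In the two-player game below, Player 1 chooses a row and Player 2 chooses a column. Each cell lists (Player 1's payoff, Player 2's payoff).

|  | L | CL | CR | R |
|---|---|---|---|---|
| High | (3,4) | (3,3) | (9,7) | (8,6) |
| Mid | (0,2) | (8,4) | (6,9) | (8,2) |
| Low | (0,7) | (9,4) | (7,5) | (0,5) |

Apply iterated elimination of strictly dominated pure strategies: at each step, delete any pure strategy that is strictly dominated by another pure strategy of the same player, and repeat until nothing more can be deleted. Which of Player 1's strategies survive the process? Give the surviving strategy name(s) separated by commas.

Column CL is eliminated: CR beats it against every remaining row (High: 7>3, Mid: 9>4, Low: 5>4).
For Player 1, High strictly dominates Low on the remaining columns (L: 3>0, CR: 9>7, R: 8>0); eliminate Low.
Player 2's strategy L is strictly dominated by CR (High: 7>4, Mid: 9>2) and is removed.
For Player 2, CR strictly dominates R on the remaining rows (High: 7>6, Mid: 9>2); eliminate R.
Row Mid is eliminated: High beats it against every remaining column (CR: 9>6).
Among the remaining strategies, none is strictly dominated by another pure strategy of the same player, so the elimination stops.
Surviving strategies — Player 1: {High}; Player 2: {CR}.

High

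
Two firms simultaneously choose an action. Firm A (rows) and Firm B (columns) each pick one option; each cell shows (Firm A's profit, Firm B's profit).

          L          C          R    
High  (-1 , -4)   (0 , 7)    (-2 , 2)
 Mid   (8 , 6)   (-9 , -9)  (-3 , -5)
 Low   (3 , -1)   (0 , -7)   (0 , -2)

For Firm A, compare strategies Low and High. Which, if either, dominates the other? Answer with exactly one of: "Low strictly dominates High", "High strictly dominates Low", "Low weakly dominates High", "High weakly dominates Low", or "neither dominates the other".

Compare Low to High across each choice by Firm B: L: 3>-1, C: 0=0, R: 0>-2.
Low is at least as good everywhere and strictly better somewhere (tied only at C), so Low weakly but not strictly dominates High.

Low weakly dominates High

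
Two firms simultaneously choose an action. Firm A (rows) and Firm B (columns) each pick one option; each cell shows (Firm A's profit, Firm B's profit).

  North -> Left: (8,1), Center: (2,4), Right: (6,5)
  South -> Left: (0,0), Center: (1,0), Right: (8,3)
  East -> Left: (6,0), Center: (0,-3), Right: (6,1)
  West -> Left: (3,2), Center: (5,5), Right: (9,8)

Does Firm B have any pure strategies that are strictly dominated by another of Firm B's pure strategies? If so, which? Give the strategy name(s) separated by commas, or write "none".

Right strictly dominates Left — North: 5>1, South: 3>0, East: 1>0, West: 8>2.
Right strictly dominates Center — North: 5>4, South: 3>0, East: 1>-3, West: 8>5.
Right is not dominated — it holds its own against Left at North (5>1); Center at North (5>4).

Left, Center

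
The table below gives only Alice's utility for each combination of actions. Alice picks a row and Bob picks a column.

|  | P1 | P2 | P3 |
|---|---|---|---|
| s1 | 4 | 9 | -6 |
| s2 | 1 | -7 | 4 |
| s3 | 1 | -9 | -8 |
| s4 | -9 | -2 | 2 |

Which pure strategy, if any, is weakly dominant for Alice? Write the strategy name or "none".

none

s1 fails to dominate s2 at P3 (-6<4).
s2 fails to dominate s1 at P1 (1<4).
s3 fails to dominate s1 at P1 (1<4).
s4 fails to dominate s1 at P1 (-9<4).
No single strategy dominates all the others.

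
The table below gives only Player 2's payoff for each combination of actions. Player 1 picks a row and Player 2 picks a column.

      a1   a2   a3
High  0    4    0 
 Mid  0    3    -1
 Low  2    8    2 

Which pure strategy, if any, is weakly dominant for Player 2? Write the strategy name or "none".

a2 vs a1: High: 4>0, Mid: 3>0, Low: 8>2.
a2 vs a3: High: 4>0, Mid: 3>-1, Low: 8>2.
a2 is at least as good as every other strategy against every opponent action, so it is weakly dominant.

a2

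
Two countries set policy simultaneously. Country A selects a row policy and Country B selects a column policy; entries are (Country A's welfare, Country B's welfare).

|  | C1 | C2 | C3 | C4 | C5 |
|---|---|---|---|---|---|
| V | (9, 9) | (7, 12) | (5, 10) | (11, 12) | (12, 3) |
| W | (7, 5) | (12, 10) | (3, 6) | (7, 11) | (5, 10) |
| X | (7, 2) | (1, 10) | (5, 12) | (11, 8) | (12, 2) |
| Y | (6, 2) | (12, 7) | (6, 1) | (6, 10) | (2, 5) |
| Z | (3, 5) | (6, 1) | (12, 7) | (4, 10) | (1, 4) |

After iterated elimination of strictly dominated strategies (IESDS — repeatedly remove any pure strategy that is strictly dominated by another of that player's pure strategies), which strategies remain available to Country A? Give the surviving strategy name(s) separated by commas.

V, W, X, Y, Z

Column C1 is eliminated: C4 beats it against every remaining row (V: 12>9, W: 11>5, X: 8>2, Y: 10>2, Z: 10>5).
For Country B, C4 strictly dominates C5 on the remaining rows (V: 12>3, W: 11>10, X: 8>2, Y: 10>5, Z: 10>4); eliminate C5.
Among the remaining strategies, none is strictly dominated by another pure strategy of the same player, so the elimination stops.
Surviving strategies — Country A: {V, W, X, Y, Z}; Country B: {C2, C3, C4}.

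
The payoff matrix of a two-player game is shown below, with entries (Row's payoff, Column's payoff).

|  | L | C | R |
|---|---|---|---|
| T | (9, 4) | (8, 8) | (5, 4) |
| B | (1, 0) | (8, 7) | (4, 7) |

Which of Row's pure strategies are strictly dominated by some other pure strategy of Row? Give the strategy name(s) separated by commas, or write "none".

none

Nothing dominates T: B at L (9>1).
Nothing dominates B: T at C (8=8).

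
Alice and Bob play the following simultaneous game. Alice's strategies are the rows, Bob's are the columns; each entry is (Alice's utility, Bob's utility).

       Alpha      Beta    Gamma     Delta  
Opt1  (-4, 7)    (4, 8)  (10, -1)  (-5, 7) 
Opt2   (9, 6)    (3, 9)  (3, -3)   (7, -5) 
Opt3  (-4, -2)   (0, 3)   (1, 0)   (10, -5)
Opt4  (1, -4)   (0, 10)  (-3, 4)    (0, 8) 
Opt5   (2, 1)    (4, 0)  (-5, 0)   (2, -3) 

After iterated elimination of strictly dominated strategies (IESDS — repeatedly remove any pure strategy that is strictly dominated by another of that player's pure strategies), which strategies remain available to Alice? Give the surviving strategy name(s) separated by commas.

Opt1, Opt2, Opt5

Alice's strategy Opt4 is strictly dominated by Opt2 (Alpha: 9>1, Beta: 3>0, Gamma: 3>-3, Delta: 7>0) and is removed.
For Bob, Beta strictly dominates Delta on the remaining rows (Opt1: 8>7, Opt2: 9>-5, Opt3: 3>-5, Opt5: 0>-3); eliminate Delta.
For Alice, Opt2 strictly dominates Opt3 on the remaining columns (Alpha: 9>-4, Beta: 3>0, Gamma: 3>1); eliminate Opt3.
Bob's strategy Gamma is strictly dominated by Alpha (Opt1: 7>-1, Opt2: 6>-3, Opt5: 1>0) and is removed.
Among the remaining strategies, none is strictly dominated by another pure strategy of the same player, so the elimination stops.
Surviving strategies — Alice: {Opt1, Opt2, Opt5}; Bob: {Alpha, Beta}.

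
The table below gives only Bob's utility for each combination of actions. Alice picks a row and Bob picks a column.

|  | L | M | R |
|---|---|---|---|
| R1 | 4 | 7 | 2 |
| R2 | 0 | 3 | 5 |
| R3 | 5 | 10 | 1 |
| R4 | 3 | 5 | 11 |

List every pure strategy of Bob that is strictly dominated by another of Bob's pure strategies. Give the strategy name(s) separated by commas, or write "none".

M strictly dominates L — R1: 7>4, R2: 3>0, R3: 10>5, R4: 5>3.
M: no other strategy beats it everywhere (L at R1 (7>4); R at R1 (7>2)).
R: no other strategy beats it everywhere (L at R2 (5>0); M at R2 (5>3)).

L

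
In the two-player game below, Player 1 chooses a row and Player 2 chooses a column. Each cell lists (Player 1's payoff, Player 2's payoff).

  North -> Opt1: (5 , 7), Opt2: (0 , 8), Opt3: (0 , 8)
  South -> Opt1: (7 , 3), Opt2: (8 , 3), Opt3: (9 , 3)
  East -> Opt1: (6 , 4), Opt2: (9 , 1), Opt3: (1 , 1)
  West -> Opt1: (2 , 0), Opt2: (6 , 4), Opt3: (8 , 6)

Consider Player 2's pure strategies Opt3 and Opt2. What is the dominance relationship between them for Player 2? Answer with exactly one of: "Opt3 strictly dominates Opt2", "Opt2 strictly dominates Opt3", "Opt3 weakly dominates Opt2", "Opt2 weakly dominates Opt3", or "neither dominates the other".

Opt3 weakly dominates Opt2

Compare Opt3 to Opt2 across each choice by Player 1: North: 8=8, South: 3=3, East: 1=1, West: 6>4.
Opt3 is at least as good everywhere and strictly better somewhere (tied only at North, South, East), so Opt3 weakly but not strictly dominates Opt2.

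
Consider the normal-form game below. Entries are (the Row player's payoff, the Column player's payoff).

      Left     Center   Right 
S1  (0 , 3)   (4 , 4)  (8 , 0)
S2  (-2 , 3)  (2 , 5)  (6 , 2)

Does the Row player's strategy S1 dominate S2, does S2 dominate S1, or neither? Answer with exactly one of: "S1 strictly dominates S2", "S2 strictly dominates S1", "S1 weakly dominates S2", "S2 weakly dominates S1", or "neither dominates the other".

S1's payoffs vs S2's, by the Column player's action — Left: 0>-2, Center: 4>2, Right: 8>6.
Every comparison favours S1, so S1 strictly dominates S2.

S1 strictly dominates S2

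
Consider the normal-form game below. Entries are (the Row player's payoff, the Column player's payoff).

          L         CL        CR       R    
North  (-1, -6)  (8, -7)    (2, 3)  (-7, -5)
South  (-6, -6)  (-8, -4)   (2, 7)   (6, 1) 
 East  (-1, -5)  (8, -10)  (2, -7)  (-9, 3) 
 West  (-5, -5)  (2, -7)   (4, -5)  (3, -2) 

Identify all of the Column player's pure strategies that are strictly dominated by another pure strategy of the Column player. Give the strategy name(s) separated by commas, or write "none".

L, CL

L is strictly dominated by R (North: -5>-6, South: 1>-6, East: 3>-5, West: -2>-5).
CR strictly dominates CL — North: 3>-7, South: 7>-4, East: -7>-10, West: -5>-7.
Nothing dominates CR: L at North (3>-6); CL at North (3>-7); R at North (3>-5).
R: no other strategy beats it everywhere (L at North (-5>-6); CL at North (-5>-7); CR at East (3>-7)).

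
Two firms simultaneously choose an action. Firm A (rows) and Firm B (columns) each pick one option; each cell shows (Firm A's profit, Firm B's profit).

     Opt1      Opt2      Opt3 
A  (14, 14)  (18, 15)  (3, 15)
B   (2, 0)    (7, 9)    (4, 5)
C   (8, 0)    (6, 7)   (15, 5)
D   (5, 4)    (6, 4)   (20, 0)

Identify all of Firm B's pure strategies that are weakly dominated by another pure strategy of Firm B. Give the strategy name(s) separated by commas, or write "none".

Opt1, Opt3

Opt2 weakly dominates Opt1 — A: 15>14, B: 9>0, C: 7>0, D: 4=4.
Nothing dominates Opt2: Opt1 at A (15>14); Opt3 at B (9>5).
Opt3: dominated, since Opt2 does at least as well everywhere (A: 15=15, B: 9>5, C: 7>5, D: 4>0).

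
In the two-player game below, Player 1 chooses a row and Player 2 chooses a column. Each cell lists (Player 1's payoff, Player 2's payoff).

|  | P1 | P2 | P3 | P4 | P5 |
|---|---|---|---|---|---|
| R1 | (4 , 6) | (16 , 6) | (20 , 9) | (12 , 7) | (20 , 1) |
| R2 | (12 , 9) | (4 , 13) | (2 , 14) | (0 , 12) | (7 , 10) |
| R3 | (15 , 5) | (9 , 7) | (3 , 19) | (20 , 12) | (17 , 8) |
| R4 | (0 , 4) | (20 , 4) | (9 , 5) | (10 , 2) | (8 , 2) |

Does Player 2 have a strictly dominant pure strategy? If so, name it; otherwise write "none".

P3 vs P1: R1: 9>6, R2: 14>9, R3: 19>5, R4: 5>4.
P3 vs P2: R1: 9>6, R2: 14>13, R3: 19>7, R4: 5>4.
P3 vs P4: R1: 9>7, R2: 14>12, R3: 19>12, R4: 5>2.
P3 vs P5: R1: 9>1, R2: 14>10, R3: 19>8, R4: 5>2.
P3 strictly beats every other strategy against every opponent action, so it is strictly dominant.

P3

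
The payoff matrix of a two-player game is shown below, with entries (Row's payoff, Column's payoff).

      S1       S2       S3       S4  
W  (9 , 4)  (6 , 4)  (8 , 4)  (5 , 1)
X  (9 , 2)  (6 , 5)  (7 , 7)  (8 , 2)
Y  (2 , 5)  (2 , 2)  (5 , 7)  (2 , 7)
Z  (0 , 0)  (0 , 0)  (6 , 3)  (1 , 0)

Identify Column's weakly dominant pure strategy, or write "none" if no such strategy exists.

S3

S3 vs S1: W: 4=4, X: 7>2, Y: 7>5, Z: 3>0.
S3 vs S2: W: 4=4, X: 7>5, Y: 7>2, Z: 3>0.
S3 vs S4: W: 4>1, X: 7>2, Y: 7=7, Z: 3>0.
S3 is at least as good as every other strategy against every opponent action, so it is weakly dominant.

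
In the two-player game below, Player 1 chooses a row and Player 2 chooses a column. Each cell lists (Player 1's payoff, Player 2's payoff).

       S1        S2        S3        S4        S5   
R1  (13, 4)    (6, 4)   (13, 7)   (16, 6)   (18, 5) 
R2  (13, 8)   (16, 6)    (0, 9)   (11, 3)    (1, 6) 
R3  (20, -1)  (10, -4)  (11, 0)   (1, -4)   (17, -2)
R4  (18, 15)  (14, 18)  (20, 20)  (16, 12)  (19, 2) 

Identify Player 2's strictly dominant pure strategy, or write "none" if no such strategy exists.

S3 vs S1: R1: 7>4, R2: 9>8, R3: 0>-1, R4: 20>15.
S3 vs S2: R1: 7>4, R2: 9>6, R3: 0>-4, R4: 20>18.
S3 vs S4: R1: 7>6, R2: 9>3, R3: 0>-4, R4: 20>12.
S3 vs S5: R1: 7>5, R2: 9>6, R3: 0>-2, R4: 20>2.
S3 strictly beats every other strategy against every opponent action, so it is strictly dominant.

S3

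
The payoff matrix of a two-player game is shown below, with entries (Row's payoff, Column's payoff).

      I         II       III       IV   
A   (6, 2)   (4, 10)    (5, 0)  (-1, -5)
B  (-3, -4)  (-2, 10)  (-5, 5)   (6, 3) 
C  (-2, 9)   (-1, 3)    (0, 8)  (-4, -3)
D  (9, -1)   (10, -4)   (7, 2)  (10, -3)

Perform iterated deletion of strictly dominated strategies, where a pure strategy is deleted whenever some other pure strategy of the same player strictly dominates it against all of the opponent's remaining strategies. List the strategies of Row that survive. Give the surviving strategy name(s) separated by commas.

Row A is eliminated: D beats it against every remaining column (I: 9>6, II: 10>4, III: 7>5, IV: 10>-1).
Row B is eliminated: D beats it against every remaining column (I: 9>-3, II: 10>-2, III: 7>-5, IV: 10>6).
Row's strategy C is strictly dominated by D (I: 9>-2, II: 10>-1, III: 7>0, IV: 10>-4) and is removed.
For Column, III strictly dominates I on the remaining rows (D: 2>-1); eliminate I.
For Column, III strictly dominates II on the remaining rows (D: 2>-4); eliminate II.
Column's strategy IV is strictly dominated by III (D: 2>-3) and is removed.
Among the remaining strategies, none is strictly dominated by another pure strategy of the same player, so the elimination stops.
Surviving strategies — Row: {D}; Column: {III}.

D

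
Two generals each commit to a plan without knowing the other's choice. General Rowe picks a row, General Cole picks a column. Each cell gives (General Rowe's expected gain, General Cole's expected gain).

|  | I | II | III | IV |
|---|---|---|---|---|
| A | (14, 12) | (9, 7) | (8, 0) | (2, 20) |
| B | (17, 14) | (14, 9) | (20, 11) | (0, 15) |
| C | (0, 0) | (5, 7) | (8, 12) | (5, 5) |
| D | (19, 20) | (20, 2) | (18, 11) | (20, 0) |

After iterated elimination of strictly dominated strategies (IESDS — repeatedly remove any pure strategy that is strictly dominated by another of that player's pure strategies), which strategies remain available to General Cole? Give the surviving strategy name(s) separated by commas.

Row A is eliminated: D beats it against every remaining column (I: 19>14, II: 20>9, III: 18>8, IV: 20>2).
General Rowe's strategy C is strictly dominated by D (I: 19>0, II: 20>5, III: 18>8, IV: 20>5) and is removed.
Column II is eliminated: I beats it against every remaining row (B: 14>9, D: 20>2).
General Cole's strategy III is strictly dominated by I (B: 14>11, D: 20>11) and is removed.
General Rowe's strategy B is strictly dominated by D (I: 19>17, IV: 20>0) and is removed.
Column IV is eliminated: I beats it against every remaining row (D: 20>0).
Among the remaining strategies, none is strictly dominated by another pure strategy of the same player, so the elimination stops.
Surviving strategies — General Rowe: {D}; General Cole: {I}.

I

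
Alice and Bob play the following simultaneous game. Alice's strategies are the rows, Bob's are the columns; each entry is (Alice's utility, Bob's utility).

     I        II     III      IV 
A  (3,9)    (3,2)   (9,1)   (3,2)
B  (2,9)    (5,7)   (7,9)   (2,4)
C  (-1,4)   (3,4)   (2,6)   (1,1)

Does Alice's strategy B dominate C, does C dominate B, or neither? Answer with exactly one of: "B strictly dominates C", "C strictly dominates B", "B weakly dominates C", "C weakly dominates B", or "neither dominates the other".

Compare B to C across each choice by Bob: I: 2>-1, II: 5>3, III: 7>2, IV: 2>1.
B gives a strictly higher payoff against each choice by Bob, so B strictly dominates C.

B strictly dominates C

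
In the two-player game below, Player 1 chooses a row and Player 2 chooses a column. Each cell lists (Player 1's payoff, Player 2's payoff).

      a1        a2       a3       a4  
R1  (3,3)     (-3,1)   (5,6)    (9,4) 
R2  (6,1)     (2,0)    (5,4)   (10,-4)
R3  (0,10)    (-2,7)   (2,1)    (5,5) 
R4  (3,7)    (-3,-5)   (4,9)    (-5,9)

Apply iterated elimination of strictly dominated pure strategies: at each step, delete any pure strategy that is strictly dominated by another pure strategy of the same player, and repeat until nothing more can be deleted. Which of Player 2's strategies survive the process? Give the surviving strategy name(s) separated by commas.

Player 1's strategy R3 is strictly dominated by R2 (a1: 6>0, a2: 2>-2, a3: 5>2, a4: 10>5) and is removed.
For Player 1, R2 strictly dominates R4 on the remaining columns (a1: 6>3, a2: 2>-3, a3: 5>4, a4: 10>-5); eliminate R4.
Column a1 is eliminated: a3 beats it against every remaining row (R1: 6>3, R2: 4>1).
For Player 2, a3 strictly dominates a2 on the remaining rows (R1: 6>1, R2: 4>0); eliminate a2.
For Player 2, a3 strictly dominates a4 on the remaining rows (R1: 6>4, R2: 4>-4); eliminate a4.
Among the remaining strategies, none is strictly dominated by another pure strategy of the same player, so the elimination stops.
Surviving strategies — Player 1: {R1, R2}; Player 2: {a3}.

a3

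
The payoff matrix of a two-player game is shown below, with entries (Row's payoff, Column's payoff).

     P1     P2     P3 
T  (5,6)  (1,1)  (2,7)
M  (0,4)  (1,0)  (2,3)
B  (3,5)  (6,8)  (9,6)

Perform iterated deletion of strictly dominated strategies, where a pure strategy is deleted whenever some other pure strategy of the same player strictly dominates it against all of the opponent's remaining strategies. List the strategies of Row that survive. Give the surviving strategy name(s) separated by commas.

Row M is eliminated: B beats it against every remaining column (P1: 3>0, P2: 6>1, P3: 9>2).
Column's strategy P1 is strictly dominated by P3 (T: 7>6, B: 6>5) and is removed.
For Row, B strictly dominates T on the remaining columns (P2: 6>1, P3: 9>2); eliminate T.
Column P3 is eliminated: P2 beats it against every remaining row (B: 8>6).
Among the remaining strategies, none is strictly dominated by another pure strategy of the same player, so the elimination stops.
Surviving strategies — Row: {B}; Column: {P2}.

B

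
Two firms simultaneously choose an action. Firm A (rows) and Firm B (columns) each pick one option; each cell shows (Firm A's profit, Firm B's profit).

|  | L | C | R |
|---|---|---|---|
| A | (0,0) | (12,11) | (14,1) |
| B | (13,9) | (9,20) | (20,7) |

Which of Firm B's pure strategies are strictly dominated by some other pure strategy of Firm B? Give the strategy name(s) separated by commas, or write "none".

C strictly dominates L — A: 11>0, B: 20>9.
Nothing dominates C: L at A (11>0); R at A (11>1).
C strictly dominates R — A: 11>1, B: 20>7.

L, R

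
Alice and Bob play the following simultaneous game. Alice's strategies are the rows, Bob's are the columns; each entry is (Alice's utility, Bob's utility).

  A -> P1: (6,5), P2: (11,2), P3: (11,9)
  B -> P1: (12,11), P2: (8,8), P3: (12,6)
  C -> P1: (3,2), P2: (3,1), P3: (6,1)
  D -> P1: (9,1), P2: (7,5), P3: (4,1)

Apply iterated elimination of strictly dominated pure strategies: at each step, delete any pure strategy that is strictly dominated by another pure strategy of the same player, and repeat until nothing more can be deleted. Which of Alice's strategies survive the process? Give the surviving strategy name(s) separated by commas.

B

Row C is eliminated: A beats it against every remaining column (P1: 6>3, P2: 11>3, P3: 11>6).
For Alice, B strictly dominates D on the remaining columns (P1: 12>9, P2: 8>7, P3: 12>4); eliminate D.
Column P2 is eliminated: P1 beats it against every remaining row (A: 5>2, B: 11>8).
For Alice, B strictly dominates A on the remaining columns (P1: 12>6, P3: 12>11); eliminate A.
Column P3 is eliminated: P1 beats it against every remaining row (B: 11>6).
Among the remaining strategies, none is strictly dominated by another pure strategy of the same player, so the elimination stops.
Surviving strategies — Alice: {B}; Bob: {P1}.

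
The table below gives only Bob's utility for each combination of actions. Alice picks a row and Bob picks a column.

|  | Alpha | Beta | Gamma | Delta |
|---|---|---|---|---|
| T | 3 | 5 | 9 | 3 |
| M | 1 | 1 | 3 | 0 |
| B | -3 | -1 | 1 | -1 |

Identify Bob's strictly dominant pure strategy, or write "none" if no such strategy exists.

Gamma

Gamma vs Alpha: T: 9>3, M: 3>1, B: 1>-3.
Gamma vs Beta: T: 9>5, M: 3>1, B: 1>-1.
Gamma vs Delta: T: 9>3, M: 3>0, B: 1>-1.
Gamma strictly beats every other strategy against every opponent action, so it is strictly dominant.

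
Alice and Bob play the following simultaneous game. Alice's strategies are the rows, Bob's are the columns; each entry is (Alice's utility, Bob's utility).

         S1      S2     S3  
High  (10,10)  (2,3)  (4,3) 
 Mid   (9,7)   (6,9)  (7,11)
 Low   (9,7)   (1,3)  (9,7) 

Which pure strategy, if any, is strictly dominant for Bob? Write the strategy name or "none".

none

S1 fails to dominate S2 at Mid (7<9).
S2 fails to dominate S1 at High (3<10).
S3 fails to dominate S1 at High (3<10).
No single strategy dominates all the others.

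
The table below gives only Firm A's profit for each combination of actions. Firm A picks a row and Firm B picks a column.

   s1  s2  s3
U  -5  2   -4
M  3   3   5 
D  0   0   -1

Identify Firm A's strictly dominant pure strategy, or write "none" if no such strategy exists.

M vs U: s1: 3>-5, s2: 3>2, s3: 5>-4.
M vs D: s1: 3>0, s2: 3>0, s3: 5>-1.
M strictly beats every other strategy against every opponent action, so it is strictly dominant.

M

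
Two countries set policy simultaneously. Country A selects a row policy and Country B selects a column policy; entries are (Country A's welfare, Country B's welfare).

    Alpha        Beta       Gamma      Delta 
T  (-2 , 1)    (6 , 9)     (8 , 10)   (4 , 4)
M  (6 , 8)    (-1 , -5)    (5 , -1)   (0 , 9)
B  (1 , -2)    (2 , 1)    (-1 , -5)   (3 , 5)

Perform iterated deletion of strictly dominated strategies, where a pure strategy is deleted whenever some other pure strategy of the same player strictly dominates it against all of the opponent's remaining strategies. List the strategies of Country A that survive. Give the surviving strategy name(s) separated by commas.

T

For Country B, Delta strictly dominates Alpha on the remaining rows (T: 4>1, M: 9>8, B: 5>-2); eliminate Alpha.
For Country A, T strictly dominates M on the remaining columns (Beta: 6>-1, Gamma: 8>5, Delta: 4>0); eliminate M.
Country A's strategy B is strictly dominated by T (Beta: 6>2, Gamma: 8>-1, Delta: 4>3) and is removed.
Country B's strategy Beta is strictly dominated by Gamma (T: 10>9) and is removed.
Country B's strategy Delta is strictly dominated by Gamma (T: 10>4) and is removed.
Among the remaining strategies, none is strictly dominated by another pure strategy of the same player, so the elimination stops.
Surviving strategies — Country A: {T}; Country B: {Gamma}.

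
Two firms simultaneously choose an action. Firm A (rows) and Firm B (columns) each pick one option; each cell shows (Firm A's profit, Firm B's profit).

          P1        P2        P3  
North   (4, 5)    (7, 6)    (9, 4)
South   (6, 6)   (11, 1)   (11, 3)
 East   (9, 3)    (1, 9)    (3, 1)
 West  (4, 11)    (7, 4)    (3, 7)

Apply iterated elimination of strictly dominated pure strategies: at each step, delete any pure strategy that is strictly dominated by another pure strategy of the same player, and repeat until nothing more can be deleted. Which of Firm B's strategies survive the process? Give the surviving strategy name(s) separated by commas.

For Firm A, South strictly dominates North on the remaining columns (P1: 6>4, P2: 11>7, P3: 11>9); eliminate North.
Firm A's strategy West is strictly dominated by South (P1: 6>4, P2: 11>7, P3: 11>3) and is removed.
Column P3 is eliminated: P1 beats it against every remaining row (South: 6>3, East: 3>1).
Among the remaining strategies, none is strictly dominated by another pure strategy of the same player, so the elimination stops.
Surviving strategies — Firm A: {South, East}; Firm B: {P1, P2}.

P1, P2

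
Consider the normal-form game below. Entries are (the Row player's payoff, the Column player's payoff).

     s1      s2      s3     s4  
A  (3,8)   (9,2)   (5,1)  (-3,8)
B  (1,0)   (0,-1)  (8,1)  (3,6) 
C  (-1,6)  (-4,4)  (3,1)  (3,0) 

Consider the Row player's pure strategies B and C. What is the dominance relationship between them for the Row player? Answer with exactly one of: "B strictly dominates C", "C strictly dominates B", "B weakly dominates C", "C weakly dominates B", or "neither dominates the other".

B weakly dominates C

Compare B to C across each opponent action: s1: 1>-1, s2: 0>-4, s3: 8>3, s4: 3=3.
B is at least as good everywhere and strictly better somewhere (tied only at s4), so B weakly but not strictly dominates C.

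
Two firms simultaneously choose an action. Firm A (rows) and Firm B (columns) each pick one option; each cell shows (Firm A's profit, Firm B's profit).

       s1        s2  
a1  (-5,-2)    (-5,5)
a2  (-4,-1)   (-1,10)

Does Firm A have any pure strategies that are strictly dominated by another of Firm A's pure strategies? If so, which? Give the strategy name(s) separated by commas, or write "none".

a2 strictly dominates a1 — s1: -4>-5, s2: -1>-5.
a2 is not dominated — it holds its own against a1 at s1 (-4>-5).

a1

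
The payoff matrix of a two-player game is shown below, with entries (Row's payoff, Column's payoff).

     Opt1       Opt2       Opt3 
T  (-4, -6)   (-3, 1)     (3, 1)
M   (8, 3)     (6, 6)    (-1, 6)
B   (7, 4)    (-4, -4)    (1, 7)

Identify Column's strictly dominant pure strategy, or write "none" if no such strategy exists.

Opt1 fails to dominate Opt2 at T (-6<1).
Opt2 fails to dominate Opt1 at B (-4<4).
Opt3 fails to dominate Opt2 at T (1=1).
No single strategy dominates all the others.

none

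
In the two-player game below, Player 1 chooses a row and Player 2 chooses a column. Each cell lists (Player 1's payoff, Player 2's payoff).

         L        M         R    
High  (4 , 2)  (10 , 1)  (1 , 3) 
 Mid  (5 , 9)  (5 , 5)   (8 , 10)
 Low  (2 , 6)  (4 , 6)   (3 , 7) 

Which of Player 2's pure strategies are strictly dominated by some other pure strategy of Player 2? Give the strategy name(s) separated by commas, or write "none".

L: dominated, since R does at least as well everywhere (High: 3>2, Mid: 10>9, Low: 7>6).
M is strictly dominated by R (High: 3>1, Mid: 10>5, Low: 7>6).
Nothing dominates R: L at High (3>2); M at High (3>1).

L, M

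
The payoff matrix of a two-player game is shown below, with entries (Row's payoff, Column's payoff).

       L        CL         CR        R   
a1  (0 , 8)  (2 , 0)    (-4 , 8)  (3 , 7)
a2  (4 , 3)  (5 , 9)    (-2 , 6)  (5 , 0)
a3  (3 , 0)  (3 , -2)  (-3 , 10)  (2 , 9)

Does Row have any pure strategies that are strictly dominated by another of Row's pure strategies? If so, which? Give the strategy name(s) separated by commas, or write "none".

a1, a3

a2 strictly dominates a1 — L: 4>0, CL: 5>2, CR: -2>-4, R: 5>3.
a2: no other strategy beats it everywhere (a1 at L (4>0); a3 at L (4>3)).
a3: dominated, since a2 does at least as well everywhere (L: 4>3, CL: 5>3, CR: -2>-3, R: 5>2).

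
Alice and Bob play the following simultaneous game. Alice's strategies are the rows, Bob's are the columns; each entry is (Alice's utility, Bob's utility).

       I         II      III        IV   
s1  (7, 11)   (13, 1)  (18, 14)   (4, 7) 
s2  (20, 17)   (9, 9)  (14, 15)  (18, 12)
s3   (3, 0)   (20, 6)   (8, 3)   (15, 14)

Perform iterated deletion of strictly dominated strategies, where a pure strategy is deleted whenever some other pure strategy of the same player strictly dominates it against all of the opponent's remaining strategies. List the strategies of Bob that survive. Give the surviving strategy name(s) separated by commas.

I, III

For Bob, IV strictly dominates II on the remaining rows (s1: 7>1, s2: 12>9, s3: 14>6); eliminate II.
Alice's strategy s3 is strictly dominated by s2 (I: 20>3, III: 14>8, IV: 18>15) and is removed.
Bob's strategy IV is strictly dominated by I (s1: 11>7, s2: 17>12) and is removed.
Among the remaining strategies, none is strictly dominated by another pure strategy of the same player, so the elimination stops.
Surviving strategies — Alice: {s1, s2}; Bob: {I, III}.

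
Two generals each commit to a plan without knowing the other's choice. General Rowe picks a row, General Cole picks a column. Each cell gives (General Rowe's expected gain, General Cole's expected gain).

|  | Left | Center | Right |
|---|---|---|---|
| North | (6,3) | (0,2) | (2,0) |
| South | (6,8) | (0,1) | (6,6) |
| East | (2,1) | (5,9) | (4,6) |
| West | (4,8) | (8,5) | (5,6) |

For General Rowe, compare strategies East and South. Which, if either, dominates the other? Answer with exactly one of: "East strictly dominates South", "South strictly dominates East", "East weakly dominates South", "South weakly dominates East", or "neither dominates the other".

East's payoffs vs South's, by General Cole's action — Left: 2<6, Center: 5>0, Right: 4<6.
East does better at Center but worse at Left, Right; neither strategy dominates the other.

neither dominates the other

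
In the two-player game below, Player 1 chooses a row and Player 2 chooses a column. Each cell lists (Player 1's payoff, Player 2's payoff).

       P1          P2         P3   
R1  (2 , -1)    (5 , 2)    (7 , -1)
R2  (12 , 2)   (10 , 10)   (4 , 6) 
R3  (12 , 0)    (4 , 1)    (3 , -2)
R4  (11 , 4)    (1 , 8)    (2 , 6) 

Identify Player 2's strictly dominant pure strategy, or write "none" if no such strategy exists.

P2

P2 vs P1: R1: 2>-1, R2: 10>2, R3: 1>0, R4: 8>4.
P2 vs P3: R1: 2>-1, R2: 10>6, R3: 1>-2, R4: 8>6.
P2 strictly beats every other strategy against every opponent action, so it is strictly dominant.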